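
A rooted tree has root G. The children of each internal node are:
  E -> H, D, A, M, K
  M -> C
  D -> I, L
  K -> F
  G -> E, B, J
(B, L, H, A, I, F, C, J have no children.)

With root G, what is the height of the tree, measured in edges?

3

F sits deepest: G – E – K – F — 3 edges from the root.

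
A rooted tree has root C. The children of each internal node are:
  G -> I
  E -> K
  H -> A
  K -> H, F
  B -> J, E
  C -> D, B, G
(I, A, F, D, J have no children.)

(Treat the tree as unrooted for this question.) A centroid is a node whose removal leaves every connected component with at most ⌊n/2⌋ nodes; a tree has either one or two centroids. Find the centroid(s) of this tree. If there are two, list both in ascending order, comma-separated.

B

If B is removed the pieces have sizes 5, 4, 1, all ≤ ⌊11/2⌋ = 5.
Every other node leaves some component of size > 5, so the centroid is unique.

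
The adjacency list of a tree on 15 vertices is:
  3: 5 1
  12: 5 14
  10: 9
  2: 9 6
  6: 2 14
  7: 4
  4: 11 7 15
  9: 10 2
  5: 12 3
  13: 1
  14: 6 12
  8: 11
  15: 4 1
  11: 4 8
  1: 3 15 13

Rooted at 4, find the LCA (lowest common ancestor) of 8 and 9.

4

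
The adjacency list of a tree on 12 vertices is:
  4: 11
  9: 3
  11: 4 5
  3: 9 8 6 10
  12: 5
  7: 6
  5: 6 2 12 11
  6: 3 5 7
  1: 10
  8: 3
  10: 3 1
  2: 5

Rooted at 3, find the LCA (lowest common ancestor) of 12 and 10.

3

Ancestors of 12 (toward the root): 12, 5, 6, 3.
Ancestors of 10: 10, 3.
The deepest node appearing in both lists is 3.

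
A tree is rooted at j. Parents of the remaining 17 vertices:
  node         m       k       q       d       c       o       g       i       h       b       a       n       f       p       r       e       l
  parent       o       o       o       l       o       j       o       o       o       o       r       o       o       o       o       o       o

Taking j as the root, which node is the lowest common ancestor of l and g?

Path l→root: l o j; path g→root: g o j.
First common node: o.

o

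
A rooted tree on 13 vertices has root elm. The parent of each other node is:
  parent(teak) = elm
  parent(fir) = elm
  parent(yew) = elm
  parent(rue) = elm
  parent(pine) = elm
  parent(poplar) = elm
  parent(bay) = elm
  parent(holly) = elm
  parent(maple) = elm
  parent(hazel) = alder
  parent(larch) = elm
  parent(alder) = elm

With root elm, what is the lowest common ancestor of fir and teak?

Ancestors of fir (toward the root): fir, elm.
Ancestors of teak: teak, elm.
The deepest node appearing in both lists is elm.

elm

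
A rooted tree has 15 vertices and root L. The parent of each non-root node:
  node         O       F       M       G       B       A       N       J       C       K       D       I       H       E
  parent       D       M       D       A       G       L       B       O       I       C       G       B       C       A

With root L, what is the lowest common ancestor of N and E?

A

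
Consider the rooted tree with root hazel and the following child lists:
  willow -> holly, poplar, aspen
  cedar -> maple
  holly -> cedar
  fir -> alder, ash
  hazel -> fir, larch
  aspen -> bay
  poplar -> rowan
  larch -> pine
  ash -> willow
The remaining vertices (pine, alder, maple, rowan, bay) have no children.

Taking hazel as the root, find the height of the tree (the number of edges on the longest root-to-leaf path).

The longest root-to-leaf path is hazel-fir-ash-willow-holly-cedar-maple (6 edges).

6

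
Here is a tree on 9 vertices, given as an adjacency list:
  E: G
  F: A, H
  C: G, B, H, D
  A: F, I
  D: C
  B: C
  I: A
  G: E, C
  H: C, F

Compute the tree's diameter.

BFS from I reaches E last, at distance 6; BFS from E confirms no node is farther.
Path: I–A–F–H–C–G–E.

6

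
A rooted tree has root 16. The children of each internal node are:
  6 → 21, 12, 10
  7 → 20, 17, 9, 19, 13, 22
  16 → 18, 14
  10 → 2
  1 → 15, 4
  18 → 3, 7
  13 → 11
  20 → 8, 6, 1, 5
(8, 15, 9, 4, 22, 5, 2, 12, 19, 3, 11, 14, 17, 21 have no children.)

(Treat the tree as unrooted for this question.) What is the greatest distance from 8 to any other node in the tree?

Distances from 8 peak at 5, attained at 14.
8–20–7–18–16–14

5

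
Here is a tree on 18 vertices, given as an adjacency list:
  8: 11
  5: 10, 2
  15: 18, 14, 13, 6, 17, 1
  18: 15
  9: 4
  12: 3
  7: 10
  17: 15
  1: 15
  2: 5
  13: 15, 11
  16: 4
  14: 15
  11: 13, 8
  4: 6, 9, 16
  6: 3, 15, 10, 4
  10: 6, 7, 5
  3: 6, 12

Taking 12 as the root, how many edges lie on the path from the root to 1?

4

Path from 12 to 1: 12 → 3 → 6 → 15 → 1, which has 4 edges.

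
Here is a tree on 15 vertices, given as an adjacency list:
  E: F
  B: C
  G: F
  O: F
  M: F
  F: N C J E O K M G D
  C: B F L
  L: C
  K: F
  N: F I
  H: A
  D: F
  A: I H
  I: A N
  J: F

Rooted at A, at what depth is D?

4

Climbing from D to the root: D–F–N–I–A. That's 4 steps.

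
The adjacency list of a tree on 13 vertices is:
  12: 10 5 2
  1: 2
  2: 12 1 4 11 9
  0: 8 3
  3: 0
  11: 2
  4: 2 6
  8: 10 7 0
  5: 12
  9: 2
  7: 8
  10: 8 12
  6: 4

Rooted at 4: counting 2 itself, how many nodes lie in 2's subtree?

The subtree rooted at 2 contains: 2, 12, 11, 1, 9, 5, 10, 8, 0, 7, 3 — 11 nodes.

11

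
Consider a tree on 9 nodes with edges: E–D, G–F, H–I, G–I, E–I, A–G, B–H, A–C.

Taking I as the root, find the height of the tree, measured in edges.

3

C sits deepest: I → G → A → C — 3 edges from the root.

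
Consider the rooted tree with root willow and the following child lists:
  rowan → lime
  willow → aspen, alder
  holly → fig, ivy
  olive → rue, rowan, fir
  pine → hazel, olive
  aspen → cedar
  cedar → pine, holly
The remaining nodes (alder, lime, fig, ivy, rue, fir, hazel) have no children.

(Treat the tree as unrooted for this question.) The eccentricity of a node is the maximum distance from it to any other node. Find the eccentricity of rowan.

A farthest node from rowan is alder.
The path rowan–olive–pine–cedar–aspen–willow–alder has 6 edges.

6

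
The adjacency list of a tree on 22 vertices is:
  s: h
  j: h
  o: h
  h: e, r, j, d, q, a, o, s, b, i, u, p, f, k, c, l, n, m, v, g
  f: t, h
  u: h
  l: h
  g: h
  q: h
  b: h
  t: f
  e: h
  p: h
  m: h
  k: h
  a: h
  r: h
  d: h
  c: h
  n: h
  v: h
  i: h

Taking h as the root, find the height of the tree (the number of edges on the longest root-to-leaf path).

t sits deepest: h-f-t — 2 edges from the root.

2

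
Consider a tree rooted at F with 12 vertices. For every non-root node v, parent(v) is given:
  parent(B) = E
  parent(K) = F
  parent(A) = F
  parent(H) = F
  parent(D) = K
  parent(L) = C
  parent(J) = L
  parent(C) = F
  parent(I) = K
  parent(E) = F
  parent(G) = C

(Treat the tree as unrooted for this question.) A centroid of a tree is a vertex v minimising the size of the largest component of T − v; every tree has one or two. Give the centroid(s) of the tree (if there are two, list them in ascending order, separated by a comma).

Removing F splits the tree into components of sizes 4, 3, 2, 1, 1; the largest is 4 ≤ ⌊12/2⌋ = 6.
Every other node leaves some component of size > 6, so the centroid is unique.

F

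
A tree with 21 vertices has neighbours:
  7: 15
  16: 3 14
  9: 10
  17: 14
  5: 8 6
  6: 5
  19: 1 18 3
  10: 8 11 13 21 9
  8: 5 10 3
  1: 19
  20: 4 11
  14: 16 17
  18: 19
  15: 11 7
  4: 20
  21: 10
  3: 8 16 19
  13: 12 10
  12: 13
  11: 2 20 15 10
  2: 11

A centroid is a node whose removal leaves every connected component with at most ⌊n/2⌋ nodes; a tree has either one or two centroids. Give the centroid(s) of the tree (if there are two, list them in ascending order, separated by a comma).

If 10 is removed the pieces have sizes 10, 6, 2, 1, 1, all ≤ ⌊21/2⌋ = 10.
No neighbour of 10 does as well, so 10 is the unique centroid.

10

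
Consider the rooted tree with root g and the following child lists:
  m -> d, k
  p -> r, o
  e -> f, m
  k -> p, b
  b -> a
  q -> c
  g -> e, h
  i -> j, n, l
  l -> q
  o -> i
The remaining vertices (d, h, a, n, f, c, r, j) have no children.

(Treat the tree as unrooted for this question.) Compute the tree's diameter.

A longest path is c – q – l – i – o – p – k – m – e – g – h, with 10 edges.

10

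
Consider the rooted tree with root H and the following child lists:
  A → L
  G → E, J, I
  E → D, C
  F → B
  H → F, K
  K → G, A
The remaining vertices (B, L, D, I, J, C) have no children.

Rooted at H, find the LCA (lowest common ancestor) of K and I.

Ancestors of K (toward the root): K, H.
Ancestors of I: I, G, K, H.
The deepest node appearing in both lists is K.

K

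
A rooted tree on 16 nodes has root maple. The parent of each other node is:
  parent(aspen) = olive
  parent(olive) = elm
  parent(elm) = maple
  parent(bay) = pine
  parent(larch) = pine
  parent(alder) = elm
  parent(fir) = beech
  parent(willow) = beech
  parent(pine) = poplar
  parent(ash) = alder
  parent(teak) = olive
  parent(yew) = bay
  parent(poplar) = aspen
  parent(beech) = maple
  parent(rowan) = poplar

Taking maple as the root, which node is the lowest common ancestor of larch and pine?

Ancestors of larch (toward the root): larch, pine, poplar, aspen, olive, elm, maple.
Ancestors of pine: pine, poplar, aspen, olive, elm, maple.
The deepest node appearing in both lists is pine.

pine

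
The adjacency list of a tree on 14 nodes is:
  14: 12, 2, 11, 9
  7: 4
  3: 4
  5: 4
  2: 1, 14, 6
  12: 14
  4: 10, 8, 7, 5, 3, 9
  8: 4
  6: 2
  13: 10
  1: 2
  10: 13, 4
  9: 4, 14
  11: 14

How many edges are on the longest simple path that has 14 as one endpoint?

Distances from 14 peak at 4, attained at 13.
14–9–4–10–13

4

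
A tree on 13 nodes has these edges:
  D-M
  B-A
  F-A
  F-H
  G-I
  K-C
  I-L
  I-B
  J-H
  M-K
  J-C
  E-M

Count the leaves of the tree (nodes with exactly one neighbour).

Degree-1 nodes: D, E, G, L — 4 of them.

4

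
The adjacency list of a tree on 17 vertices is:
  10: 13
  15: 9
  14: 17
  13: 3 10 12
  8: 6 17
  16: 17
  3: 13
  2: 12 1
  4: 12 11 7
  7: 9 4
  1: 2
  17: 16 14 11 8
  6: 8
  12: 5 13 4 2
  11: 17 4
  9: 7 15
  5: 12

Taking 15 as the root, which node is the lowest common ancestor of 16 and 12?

4

Path 16→root: 16 17 11 4 7 9 15; path 12→root: 12 4 7 9 15.
First common node: 4.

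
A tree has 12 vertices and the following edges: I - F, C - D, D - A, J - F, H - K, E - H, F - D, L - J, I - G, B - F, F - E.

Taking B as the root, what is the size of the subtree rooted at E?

Descendants of E (including itself): E, H, K. That's 3.

3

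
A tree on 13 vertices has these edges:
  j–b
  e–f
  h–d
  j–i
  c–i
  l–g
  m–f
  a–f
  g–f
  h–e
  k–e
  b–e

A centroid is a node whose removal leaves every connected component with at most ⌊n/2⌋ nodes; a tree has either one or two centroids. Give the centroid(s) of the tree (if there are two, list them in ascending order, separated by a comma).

e

If e is removed the pieces have sizes 5, 4, 2, 1, all ≤ ⌊13/2⌋ = 6.
No neighbour of e does as well, so e is the unique centroid.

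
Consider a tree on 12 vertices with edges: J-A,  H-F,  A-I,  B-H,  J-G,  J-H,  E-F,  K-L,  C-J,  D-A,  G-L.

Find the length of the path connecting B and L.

The path is B - H - J - G - L, which has 4 edges.

4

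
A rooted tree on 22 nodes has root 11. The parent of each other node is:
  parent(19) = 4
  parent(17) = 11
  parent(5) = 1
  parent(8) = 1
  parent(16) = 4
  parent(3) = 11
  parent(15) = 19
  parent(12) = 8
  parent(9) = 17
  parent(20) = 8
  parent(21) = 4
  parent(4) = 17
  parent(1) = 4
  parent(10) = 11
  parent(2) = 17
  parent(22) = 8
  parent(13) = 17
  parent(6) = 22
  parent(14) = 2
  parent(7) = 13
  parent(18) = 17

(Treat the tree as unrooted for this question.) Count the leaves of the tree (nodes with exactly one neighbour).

Degree-1 nodes: 3, 5, 6, 7, 9, 10, 12, 14, 15, 16, 18, 20, 21 — 13 of them.

13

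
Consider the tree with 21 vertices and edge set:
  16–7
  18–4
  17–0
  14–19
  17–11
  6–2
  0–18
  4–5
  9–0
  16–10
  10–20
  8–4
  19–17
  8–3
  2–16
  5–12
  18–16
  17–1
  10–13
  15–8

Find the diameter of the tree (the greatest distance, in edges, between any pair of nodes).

BFS from 20 reaches 14 last, at distance 7; BFS from 14 confirms no node is farther.
Path: 20 – 10 – 16 – 18 – 0 – 17 – 19 – 14.

7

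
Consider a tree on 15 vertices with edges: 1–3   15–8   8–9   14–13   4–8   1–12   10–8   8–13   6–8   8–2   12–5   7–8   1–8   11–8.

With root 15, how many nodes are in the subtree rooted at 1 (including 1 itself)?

The subtree rooted at 1 contains: 1, 12, 3, 5 — 4 nodes.

4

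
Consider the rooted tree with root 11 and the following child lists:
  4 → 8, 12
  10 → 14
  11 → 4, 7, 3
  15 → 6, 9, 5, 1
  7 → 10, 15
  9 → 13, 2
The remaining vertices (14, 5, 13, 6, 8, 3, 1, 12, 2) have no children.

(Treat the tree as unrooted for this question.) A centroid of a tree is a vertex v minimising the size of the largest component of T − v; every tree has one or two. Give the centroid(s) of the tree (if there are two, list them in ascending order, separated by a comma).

7

Removing 7 splits the tree into components of sizes 7, 5, 2; the largest is 7 ≤ ⌊15/2⌋ = 7.
Every other node leaves some component of size > 7, so the centroid is unique.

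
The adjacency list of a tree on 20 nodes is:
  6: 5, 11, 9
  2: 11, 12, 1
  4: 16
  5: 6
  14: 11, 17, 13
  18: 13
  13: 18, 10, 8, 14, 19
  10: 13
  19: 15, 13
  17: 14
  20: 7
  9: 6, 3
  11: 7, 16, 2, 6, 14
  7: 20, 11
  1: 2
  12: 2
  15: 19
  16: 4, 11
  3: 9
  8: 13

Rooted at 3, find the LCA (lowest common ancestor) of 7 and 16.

11

7's ancestor chain is 7, 11, 6, 9, 3 and 16's is 16, 11, 6, 9, 3; they first meet at 11.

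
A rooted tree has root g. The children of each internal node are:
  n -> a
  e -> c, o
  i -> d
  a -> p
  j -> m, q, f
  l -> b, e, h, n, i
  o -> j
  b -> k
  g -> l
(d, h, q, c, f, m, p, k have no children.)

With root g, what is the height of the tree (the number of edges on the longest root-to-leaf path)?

5

The longest root-to-leaf path is g – l – e – o – j – q (5 edges).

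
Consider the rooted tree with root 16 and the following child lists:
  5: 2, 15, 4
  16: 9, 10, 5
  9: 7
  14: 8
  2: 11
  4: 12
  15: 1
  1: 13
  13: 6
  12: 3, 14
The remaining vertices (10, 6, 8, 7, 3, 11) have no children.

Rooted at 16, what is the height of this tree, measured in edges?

The longest root-to-leaf path is 16 → 5 → 15 → 1 → 13 → 6 (5 edges).

5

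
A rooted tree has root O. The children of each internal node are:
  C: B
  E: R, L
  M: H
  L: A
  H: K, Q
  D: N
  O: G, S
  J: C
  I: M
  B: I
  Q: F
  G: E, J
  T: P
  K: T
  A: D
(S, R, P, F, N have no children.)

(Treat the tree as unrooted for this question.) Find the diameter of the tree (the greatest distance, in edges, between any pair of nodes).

Starting from P, a farthest node is N at distance 14.
One longest path: P–T–K–H–M–I–B–C–J–G–E–L–A–D–N.
So the diameter is 14.

14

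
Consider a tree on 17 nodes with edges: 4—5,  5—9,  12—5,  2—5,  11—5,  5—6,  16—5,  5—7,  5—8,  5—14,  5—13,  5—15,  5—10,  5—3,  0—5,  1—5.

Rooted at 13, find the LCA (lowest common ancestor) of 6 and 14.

5

Ancestors of 6 (toward the root): 6, 5, 13.
Ancestors of 14: 14, 5, 13.
The deepest node appearing in both lists is 5.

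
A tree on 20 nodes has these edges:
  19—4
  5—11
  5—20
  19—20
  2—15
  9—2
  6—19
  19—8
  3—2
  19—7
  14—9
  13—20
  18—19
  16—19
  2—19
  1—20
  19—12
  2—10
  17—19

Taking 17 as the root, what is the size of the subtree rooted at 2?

6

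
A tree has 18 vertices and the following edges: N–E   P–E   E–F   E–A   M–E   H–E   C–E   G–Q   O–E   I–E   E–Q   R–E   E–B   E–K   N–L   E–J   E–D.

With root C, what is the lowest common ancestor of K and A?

Path K→root: K E C; path A→root: A E C.
First common node: E.

E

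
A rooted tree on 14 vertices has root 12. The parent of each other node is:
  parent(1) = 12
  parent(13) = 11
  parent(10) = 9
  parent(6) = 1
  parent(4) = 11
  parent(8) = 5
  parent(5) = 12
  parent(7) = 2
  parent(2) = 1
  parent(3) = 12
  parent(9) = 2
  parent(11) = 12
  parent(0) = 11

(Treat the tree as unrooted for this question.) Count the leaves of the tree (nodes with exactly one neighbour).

The leaves are 0, 3, 4, 6, 7, 8, 10, 13.
That is 8 leaves.

8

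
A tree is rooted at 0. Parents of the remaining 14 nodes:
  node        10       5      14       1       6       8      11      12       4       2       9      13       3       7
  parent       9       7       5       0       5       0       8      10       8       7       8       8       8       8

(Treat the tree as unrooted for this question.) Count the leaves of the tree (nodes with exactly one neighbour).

9

The leaves are 1, 2, 3, 4, 6, 11, 12, 13, 14.
That is 9 leaves.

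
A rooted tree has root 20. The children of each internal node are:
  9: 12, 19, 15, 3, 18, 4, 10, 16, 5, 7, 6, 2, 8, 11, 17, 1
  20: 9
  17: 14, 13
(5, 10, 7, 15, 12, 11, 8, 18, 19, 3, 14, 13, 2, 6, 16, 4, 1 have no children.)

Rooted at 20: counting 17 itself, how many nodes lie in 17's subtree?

3

The subtree rooted at 17 contains: 17, 14, 13 — 3 nodes.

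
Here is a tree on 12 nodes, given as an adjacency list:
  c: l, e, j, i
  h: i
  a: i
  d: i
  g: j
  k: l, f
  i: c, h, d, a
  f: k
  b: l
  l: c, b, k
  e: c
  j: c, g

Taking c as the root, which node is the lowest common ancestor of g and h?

c

Ancestors of g (toward the root): g, j, c.
Ancestors of h: h, i, c.
The deepest node appearing in both lists is c.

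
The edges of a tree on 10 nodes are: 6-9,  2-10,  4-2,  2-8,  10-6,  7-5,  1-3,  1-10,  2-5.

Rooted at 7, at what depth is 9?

5

Climbing from 9 to the root: 9 – 6 – 10 – 2 – 5 – 7. That's 5 steps.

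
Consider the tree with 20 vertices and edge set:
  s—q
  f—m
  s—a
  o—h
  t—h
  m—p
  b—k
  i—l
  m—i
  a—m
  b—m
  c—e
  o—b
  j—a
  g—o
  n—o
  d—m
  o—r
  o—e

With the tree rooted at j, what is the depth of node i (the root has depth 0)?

Climbing from i to the root: i – m – a – j. That's 3 steps.

3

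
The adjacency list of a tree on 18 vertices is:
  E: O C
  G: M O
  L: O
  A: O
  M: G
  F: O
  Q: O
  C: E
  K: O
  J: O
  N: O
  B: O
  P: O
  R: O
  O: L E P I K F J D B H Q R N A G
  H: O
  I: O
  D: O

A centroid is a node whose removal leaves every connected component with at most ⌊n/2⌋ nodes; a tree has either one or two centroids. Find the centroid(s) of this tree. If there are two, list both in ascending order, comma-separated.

O

Removing O splits the tree into components of sizes 2, 2, 1, 1, 1, 1, 1, 1, 1, 1, 1, 1, 1, 1, 1; the largest is 2 ≤ ⌊18/2⌋ = 9.
No neighbour of O does as well, so O is the unique centroid.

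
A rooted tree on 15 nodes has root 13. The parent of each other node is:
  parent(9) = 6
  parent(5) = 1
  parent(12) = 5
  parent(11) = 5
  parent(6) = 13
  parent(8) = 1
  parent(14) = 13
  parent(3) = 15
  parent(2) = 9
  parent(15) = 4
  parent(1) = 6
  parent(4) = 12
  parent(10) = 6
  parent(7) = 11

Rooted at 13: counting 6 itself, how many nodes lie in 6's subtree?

Descendants of 6 (including itself): 6, 1, 9, 10, 8, 5, 2, 12, 11, 4, 7, 15, 3. That's 13.

13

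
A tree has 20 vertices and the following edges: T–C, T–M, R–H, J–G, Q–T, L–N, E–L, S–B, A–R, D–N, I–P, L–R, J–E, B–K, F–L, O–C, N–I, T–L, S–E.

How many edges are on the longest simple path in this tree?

BFS from O reaches K last, at distance 7; BFS from K confirms no node is farther.
Path: O-C-T-L-E-S-B-K.

7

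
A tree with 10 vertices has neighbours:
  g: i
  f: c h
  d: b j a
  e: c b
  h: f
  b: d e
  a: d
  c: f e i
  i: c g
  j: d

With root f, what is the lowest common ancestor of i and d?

Path i→root: i c f; path d→root: d b e c f.
First common node: c.

c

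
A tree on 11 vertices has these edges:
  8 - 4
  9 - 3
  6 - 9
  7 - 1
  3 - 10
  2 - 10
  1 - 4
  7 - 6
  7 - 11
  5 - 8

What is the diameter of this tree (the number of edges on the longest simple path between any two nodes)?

A longest path is 2 – 10 – 3 – 9 – 6 – 7 – 1 – 4 – 8 – 5, with 9 edges.

9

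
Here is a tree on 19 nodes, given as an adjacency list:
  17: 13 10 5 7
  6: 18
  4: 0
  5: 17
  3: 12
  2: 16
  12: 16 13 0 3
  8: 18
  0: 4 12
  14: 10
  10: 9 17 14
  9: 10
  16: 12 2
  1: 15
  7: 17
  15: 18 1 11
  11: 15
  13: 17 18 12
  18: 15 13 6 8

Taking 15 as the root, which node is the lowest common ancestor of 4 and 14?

Path 4→root: 4 0 12 13 18 15; path 14→root: 14 10 17 13 18 15.
First common node: 13.

13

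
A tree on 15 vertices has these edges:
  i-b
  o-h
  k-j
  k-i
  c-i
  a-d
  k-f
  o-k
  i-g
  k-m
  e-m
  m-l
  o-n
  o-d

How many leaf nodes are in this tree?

10

Exactly 10 nodes have a single neighbour: a, b, c, e, f, g, h, j, l, n.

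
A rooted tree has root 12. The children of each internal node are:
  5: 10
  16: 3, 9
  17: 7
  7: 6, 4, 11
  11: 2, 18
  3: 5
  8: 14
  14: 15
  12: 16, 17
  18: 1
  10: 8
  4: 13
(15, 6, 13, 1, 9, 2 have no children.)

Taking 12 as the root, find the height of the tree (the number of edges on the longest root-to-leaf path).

A deepest node is 15, reached by 12 – 16 – 3 – 5 – 10 – 8 – 14 – 15.
That path has 7 edges, so the height is 7.

7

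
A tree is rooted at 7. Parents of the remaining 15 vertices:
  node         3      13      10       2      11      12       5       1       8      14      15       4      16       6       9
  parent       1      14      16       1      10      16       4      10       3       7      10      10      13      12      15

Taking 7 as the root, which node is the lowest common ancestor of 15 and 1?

10

Ancestors of 15 (toward the root): 15, 10, 16, 13, 14, 7.
Ancestors of 1: 1, 10, 16, 13, 14, 7.
The deepest node appearing in both lists is 10.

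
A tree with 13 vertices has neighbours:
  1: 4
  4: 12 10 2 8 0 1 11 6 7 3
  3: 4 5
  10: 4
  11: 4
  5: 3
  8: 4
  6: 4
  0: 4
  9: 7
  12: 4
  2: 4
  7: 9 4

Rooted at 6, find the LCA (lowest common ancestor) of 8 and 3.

4

Ancestors of 8 (toward the root): 8, 4, 6.
Ancestors of 3: 3, 4, 6.
The deepest node appearing in both lists is 4.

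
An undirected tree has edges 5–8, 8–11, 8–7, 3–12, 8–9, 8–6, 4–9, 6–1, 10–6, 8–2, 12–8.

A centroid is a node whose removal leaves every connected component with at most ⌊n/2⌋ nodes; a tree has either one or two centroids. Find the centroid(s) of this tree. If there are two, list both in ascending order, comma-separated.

If 8 is removed the pieces have sizes 3, 2, 2, 1, 1, 1, 1, all ≤ ⌊12/2⌋ = 6.
No neighbour of 8 does as well, so 8 is the unique centroid.

8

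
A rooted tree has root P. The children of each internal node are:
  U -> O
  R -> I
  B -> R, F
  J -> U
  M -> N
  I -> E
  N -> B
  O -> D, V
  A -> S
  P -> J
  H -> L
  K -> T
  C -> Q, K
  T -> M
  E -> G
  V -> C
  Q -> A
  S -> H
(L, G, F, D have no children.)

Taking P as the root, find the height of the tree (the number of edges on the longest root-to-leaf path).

The longest root-to-leaf path is P – J – U – O – V – C – K – T – M – N – B – R – I – E – G (14 edges).

14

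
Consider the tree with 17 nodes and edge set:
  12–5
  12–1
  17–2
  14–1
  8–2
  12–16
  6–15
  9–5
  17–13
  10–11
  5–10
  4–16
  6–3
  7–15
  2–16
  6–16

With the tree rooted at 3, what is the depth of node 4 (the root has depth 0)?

3

Path from 3 to 4: 3 → 6 → 16 → 4, which has 3 edges.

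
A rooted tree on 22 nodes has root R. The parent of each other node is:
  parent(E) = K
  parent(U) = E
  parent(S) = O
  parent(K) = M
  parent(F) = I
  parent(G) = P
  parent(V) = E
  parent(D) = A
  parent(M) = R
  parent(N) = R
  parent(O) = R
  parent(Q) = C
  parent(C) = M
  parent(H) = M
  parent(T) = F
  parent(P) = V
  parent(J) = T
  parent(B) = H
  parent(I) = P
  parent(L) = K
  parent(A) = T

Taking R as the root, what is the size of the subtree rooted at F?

Descendants of F (including itself): F, T, J, A, D. That's 5.

5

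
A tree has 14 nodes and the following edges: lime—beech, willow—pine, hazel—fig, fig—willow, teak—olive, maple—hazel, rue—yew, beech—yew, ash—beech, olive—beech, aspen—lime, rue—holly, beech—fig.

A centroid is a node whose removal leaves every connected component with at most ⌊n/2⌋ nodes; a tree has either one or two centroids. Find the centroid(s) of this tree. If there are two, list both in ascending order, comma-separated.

If beech is removed the pieces have sizes 5, 3, 2, 2, 1, all ≤ ⌊14/2⌋ = 7.
Every other node leaves some component of size > 7, so the centroid is unique.

beech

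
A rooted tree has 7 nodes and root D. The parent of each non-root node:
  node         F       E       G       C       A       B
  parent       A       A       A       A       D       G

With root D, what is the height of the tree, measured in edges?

3

A deepest node is B, reached by D → A → G → B.
That path has 3 edges, so the height is 3.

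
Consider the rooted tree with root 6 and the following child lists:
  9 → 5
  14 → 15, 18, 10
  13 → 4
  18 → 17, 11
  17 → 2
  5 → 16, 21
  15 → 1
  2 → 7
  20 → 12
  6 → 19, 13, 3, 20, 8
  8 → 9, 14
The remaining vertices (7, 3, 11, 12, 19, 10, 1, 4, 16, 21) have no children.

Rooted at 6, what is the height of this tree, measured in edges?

6

The longest root-to-leaf path is 6–8–14–18–17–2–7 (6 edges).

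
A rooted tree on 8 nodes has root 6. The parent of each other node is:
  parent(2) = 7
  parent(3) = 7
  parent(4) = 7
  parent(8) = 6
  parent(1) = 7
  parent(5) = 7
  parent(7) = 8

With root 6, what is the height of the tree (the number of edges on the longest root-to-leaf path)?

3

The longest root-to-leaf path is 6 – 8 – 7 – 1 (3 edges).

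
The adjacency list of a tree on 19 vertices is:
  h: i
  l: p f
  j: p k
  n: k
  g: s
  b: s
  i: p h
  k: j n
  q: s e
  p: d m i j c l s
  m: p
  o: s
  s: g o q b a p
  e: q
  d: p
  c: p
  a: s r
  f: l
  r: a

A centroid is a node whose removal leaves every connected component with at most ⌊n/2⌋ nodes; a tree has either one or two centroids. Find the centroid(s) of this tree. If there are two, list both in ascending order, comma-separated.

p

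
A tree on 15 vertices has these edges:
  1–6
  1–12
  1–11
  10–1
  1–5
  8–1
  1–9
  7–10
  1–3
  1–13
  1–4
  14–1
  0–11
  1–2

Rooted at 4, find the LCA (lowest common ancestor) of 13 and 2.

1

13's ancestor chain is 13, 1, 4 and 2's is 2, 1, 4; they first meet at 1.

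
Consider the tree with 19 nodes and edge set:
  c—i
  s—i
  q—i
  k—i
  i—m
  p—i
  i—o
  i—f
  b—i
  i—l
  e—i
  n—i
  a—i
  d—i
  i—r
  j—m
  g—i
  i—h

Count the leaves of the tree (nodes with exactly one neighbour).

Degree-1 nodes: a, b, c, d, e, f, g, h, j, k, l, n, o, p, q, r, s — 17 of them.

17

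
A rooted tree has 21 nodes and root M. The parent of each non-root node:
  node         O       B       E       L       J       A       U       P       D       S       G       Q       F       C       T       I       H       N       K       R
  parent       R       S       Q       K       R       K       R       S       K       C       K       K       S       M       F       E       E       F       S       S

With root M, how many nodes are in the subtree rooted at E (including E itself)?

E's subtree: {E, H, I}, size 3.

3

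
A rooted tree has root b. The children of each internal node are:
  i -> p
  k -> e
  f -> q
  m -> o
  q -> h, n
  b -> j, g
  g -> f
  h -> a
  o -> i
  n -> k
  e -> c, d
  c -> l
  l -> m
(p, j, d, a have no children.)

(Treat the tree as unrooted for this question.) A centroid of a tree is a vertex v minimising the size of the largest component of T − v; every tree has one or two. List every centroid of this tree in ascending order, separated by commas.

k

Removing k splits the tree into components of sizes 8, 8; the largest is 8 ≤ ⌊17/2⌋ = 8.
Every other node leaves some component of size > 8, so the centroid is unique.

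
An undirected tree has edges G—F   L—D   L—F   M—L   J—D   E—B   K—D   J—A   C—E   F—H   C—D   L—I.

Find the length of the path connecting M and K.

3

The path is M – L – D – K, which has 3 edges.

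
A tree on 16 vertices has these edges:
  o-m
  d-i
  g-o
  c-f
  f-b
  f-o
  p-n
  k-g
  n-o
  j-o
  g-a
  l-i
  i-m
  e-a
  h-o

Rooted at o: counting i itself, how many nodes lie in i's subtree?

3

The subtree rooted at i contains: i, l, d — 3 nodes.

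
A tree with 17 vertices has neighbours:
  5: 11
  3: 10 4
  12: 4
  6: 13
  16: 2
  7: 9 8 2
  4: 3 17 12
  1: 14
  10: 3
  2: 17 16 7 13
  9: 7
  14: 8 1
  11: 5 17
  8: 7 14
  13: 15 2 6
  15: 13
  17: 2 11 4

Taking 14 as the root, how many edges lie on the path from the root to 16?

4

Path from 14 to 16: 14–8–7–2–16, which has 4 edges.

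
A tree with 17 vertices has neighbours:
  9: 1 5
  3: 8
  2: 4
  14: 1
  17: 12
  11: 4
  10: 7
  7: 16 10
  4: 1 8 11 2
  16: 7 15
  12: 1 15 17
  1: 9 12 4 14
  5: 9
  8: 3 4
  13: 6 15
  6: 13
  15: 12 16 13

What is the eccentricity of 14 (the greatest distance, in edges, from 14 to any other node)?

Distances from 14 peak at 6, attained at 10.
14 – 1 – 12 – 15 – 16 – 7 – 10

6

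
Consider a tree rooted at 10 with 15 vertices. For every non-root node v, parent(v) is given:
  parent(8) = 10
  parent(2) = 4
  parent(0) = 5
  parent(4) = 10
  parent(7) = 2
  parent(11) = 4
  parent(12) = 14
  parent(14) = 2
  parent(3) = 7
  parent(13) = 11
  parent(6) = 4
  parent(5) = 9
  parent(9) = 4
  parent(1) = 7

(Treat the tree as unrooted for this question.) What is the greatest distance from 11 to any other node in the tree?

A farthest node from 11 is 3 (12, 1, 0 also at distance 4).
The path 11-4-2-7-3 has 4 edges.

4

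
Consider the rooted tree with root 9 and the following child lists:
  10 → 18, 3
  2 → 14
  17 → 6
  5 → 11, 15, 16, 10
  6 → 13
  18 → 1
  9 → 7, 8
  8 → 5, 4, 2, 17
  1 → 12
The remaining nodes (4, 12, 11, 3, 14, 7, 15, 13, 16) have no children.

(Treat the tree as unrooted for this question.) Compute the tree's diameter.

8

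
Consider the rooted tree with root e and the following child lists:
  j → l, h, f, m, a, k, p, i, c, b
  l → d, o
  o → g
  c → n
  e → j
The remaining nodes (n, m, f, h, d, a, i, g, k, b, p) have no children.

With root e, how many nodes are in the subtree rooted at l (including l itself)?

4

l's subtree: {l, d, o, g}, size 4.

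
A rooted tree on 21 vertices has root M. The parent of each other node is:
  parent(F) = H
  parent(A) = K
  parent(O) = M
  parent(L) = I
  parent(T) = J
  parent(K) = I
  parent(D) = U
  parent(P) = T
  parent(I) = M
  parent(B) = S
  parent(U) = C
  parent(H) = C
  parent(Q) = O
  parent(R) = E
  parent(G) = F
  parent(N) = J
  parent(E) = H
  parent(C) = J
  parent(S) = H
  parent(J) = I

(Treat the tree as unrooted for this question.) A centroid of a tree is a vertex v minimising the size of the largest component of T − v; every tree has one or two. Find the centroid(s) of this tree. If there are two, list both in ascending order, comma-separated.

If J is removed the pieces have sizes 10, 7, 2, 1, all ≤ ⌊21/2⌋ = 10.
No neighbour of J does as well, so J is the unique centroid.

J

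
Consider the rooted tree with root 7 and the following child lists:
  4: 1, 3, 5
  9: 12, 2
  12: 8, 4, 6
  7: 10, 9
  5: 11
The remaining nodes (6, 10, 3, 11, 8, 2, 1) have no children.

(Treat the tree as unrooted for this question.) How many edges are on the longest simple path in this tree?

6

A longest path is 11–5–4–12–9–7–10, with 6 edges.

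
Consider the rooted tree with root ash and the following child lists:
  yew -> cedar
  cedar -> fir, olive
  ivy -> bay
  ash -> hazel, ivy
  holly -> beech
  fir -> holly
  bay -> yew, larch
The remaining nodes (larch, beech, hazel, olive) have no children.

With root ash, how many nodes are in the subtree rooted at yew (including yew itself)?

6

The subtree rooted at yew contains: yew, cedar, fir, olive, holly, beech — 6 nodes.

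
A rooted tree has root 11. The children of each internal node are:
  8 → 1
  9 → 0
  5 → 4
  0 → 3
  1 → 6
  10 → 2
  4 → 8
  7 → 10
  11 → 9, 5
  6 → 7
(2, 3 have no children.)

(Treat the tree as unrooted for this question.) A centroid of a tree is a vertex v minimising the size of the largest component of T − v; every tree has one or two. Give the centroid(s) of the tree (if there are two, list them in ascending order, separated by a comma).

4, 8

Delete 4: the remaining components have sizes 6, 5. Max 6 ≤ 6, so 4 is a centroid.
Its neighbour 8 also leaves a largest component of size 6, so both are centroids.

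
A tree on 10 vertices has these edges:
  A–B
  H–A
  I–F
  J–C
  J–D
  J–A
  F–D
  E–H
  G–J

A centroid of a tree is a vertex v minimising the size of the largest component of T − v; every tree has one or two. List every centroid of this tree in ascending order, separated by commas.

J

Removing J splits the tree into components of sizes 4, 3, 1, 1; the largest is 4 ≤ ⌊10/2⌋ = 5.
No neighbour of J does as well, so J is the unique centroid.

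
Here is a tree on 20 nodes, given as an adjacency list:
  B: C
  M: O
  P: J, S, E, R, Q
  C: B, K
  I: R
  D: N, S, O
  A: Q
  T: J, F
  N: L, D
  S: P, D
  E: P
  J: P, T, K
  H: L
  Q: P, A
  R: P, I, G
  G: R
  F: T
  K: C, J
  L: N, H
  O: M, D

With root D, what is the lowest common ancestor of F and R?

P

F's ancestor chain is F, T, J, P, S, D and R's is R, P, S, D; they first meet at P.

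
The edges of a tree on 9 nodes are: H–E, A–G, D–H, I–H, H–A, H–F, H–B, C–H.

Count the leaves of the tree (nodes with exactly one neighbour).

7

Degree-1 nodes: B, C, D, E, F, G, I — 7 of them.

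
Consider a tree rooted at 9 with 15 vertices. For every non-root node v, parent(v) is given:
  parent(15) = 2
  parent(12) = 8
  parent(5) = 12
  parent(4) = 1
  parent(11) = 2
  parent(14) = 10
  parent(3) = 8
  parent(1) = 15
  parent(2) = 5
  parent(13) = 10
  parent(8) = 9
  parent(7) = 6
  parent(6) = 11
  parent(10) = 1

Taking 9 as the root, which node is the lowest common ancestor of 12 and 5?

Path 12→root: 12 8 9; path 5→root: 5 12 8 9.
First common node: 12.

12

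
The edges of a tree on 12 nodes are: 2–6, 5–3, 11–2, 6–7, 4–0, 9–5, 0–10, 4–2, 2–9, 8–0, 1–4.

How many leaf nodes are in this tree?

The leaves are 1, 3, 7, 8, 10, 11.
That is 6 leaves.

6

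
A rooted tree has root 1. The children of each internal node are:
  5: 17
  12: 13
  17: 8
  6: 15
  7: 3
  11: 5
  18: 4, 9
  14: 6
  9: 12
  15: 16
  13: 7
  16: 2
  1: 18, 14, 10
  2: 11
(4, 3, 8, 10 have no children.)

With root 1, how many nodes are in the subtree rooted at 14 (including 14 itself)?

9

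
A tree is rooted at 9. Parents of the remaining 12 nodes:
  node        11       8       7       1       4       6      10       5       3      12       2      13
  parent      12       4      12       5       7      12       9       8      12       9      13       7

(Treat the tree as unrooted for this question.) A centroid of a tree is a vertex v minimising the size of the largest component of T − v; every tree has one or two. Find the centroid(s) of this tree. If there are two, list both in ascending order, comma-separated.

Delete 7: the remaining components have sizes 6, 4, 2. Max 6 ≤ 6, so 7 is a centroid.
No neighbour of 7 does as well, so 7 is the unique centroid.

7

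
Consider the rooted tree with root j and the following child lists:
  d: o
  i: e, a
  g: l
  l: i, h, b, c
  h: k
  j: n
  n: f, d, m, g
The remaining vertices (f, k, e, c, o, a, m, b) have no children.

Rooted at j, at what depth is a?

5

Path from j to a: j → n → g → l → i → a, which has 5 edges.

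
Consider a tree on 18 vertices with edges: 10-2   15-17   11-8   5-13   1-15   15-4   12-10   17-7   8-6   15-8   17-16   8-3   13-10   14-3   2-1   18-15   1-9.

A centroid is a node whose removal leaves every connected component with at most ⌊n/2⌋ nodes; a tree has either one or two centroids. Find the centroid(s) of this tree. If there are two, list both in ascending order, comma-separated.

Removing 15 splits the tree into components of sizes 7, 5, 3, 1, 1; the largest is 7 ≤ ⌊18/2⌋ = 9.
No neighbour of 15 does as well, so 15 is the unique centroid.

15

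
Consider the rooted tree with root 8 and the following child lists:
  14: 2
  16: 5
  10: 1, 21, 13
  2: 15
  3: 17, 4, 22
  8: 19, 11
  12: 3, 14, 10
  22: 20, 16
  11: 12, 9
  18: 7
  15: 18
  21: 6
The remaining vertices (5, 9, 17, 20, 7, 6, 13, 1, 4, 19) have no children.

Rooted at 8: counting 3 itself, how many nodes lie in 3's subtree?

Descendants of 3 (including itself): 3, 22, 17, 4, 16, 20, 5. That's 7.

7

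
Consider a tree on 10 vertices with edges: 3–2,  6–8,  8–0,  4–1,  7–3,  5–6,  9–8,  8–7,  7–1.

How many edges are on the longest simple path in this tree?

5

A longest path is 4 – 1 – 7 – 8 – 6 – 5, with 5 edges.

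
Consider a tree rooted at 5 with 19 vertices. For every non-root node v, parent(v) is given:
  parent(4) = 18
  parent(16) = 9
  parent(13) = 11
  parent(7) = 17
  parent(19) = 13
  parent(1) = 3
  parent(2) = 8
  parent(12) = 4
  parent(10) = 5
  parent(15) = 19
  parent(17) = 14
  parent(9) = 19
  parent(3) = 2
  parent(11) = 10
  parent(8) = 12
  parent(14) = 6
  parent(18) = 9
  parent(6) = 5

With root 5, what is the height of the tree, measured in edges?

12

A deepest node is 1, reached by 5 – 10 – 11 – 13 – 19 – 9 – 18 – 4 – 12 – 8 – 2 – 3 – 1.
That path has 12 edges, so the height is 12.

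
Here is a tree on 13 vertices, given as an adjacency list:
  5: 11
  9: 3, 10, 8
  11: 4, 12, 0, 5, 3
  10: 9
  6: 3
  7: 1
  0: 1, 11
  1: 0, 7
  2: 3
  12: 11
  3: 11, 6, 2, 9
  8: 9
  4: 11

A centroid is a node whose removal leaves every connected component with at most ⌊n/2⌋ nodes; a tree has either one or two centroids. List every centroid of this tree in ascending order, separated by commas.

11

If 11 is removed the pieces have sizes 6, 3, 1, 1, 1, all ≤ ⌊13/2⌋ = 6.
Every other node leaves some component of size > 6, so the centroid is unique.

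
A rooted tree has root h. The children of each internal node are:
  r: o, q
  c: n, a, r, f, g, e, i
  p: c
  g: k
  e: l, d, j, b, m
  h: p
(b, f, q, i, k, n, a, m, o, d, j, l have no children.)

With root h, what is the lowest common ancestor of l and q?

l's ancestor chain is l, e, c, p, h and q's is q, r, c, p, h; they first meet at c.

c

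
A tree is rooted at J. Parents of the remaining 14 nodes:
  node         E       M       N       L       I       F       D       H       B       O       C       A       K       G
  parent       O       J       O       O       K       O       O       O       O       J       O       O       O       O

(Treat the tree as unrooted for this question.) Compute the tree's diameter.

Starting from I, a farthest node is M at distance 4.
One longest path: I – K – O – J – M.
So the diameter is 4.

4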